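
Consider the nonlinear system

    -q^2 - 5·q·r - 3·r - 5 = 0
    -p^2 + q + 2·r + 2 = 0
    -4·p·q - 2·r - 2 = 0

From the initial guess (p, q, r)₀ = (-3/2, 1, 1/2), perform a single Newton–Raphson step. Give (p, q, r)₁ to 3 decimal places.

(-1.277, 0.353, -0.386)

At (-3/2, 1, 1/2): F = (-10.000, 1.750, 3.000).
Jacobian J = [[0, -2·q - 5·r, -5·q - 3], [-2·p, 1, 2], [-4·q, -4·p, -2]].
At the point, J = [[0.000, -4.500, -8.000], [3.000, 1.000, 2.000], [-4.000, 6.000, -2.000]] (det J = -167.000).
Solving J·Δ = −F gives Δ = (0.223, -0.647, -0.886).
Then the next iterate is (p, q, r)₁ = (-1.277, 0.353, -0.386).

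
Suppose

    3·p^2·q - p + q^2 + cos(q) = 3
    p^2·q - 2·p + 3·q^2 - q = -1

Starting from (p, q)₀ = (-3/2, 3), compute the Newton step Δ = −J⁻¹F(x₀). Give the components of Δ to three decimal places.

At (-3/2, 3): F = (26.76001, 34.750).
Jacobian J = [[6·p·q - 1, 3·p^2 + 2·q - sin(q)], [2·p·q - 2, p^2 + 6·q - 1]].
At the point, J = [[-28.000, 12.60888], [-11.000, 19.250]] (det J = -400.30232).
Solving J·Δ = −F gives Δ = (0.192, -1.695).

(0.192, -1.695)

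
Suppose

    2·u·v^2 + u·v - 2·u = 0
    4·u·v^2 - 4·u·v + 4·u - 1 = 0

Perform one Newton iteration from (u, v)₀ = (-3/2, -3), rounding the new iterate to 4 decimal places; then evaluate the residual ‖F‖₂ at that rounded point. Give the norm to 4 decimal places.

1.9478

At (-3/2, -3): F = (-19.5000, -79.0000).
Jacobian J = [[2·v^2 + v - 2, 4·u·v + u], [4·v^2 - 4·v + 4, 8·u·v - 4·u]].
At the point, J = [[13.0000, 16.5000], [52.0000, 42.0000]] (det J = -312.0000).
Solving J·Δ = −F gives Δ = (1.5529, -0.0417).
Then the next iterate is (u, v)₁ = (0.0529, -3.0417).
Re-evaluating at (0.0529, -3.0417): F = (0.712149, 1.812934), so ‖F‖₂ = 1.9478.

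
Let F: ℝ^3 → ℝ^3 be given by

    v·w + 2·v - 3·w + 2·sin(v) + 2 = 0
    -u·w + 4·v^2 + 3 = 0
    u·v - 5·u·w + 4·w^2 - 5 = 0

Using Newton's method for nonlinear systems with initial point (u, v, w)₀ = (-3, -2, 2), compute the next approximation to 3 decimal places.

At (-3, -2, 2): F = (-13.81859, 25.000, 47.000).
Jacobian J = [[0, w + 2·cos(v) + 2, v - 3], [-w, 8·v, -u], [v - 5·w, u, -5·u + 8·w]].
At the point, J = [[0.000, 3.16771, -5.000], [-2.000, -16.000, 3.000], [-12.000, -3.000, 31.000]] (det J = 1012.36036).
Solving J·Δ = −F gives Δ = (-1.320, 1.372, -1.894).
Then the next iterate is (u, v, w)₁ = (-4.320, -0.628, 0.106).

(-4.320, -0.628, 0.106)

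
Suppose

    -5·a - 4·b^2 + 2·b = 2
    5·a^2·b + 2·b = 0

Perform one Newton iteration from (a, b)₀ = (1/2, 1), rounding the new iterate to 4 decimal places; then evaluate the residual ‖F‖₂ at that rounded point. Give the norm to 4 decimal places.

5.6319

At (1/2, 1): F = (-6.5000, 3.2500).
Jacobian J = [[-5, -8·b + 2], [10·a·b, 5·a^2 + 2]].
At the point, J = [[-5.0000, -6.0000], [5.0000, 3.2500]] (det J = 13.7500).
Solving J·Δ = −F gives Δ = (0.1182, -1.1818).
Then the next iterate is (a, b)₁ = (0.6182, -0.1818).
Re-evaluating at (0.6182, -0.1818): F = (-5.586805, -0.710994), so ‖F‖₂ = 5.6319.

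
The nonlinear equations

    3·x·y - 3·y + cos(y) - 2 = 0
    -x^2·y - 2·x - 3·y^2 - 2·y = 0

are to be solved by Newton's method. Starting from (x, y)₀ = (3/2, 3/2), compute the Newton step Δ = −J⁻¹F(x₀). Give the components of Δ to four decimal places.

(0.0684, -1.2505)

At (3/2, 3/2): F = (0.320737, -16.1250).
Jacobian J = [[3·y, 3·x - sin(y) - 3], [-2·x·y - 2, -x^2 - 6·y - 2]].
At the point, J = [[4.5000, 0.502505], [-6.5000, -13.2500]] (det J = -56.358717).
Solving J·Δ = −F gives Δ = (0.0684, -1.2505).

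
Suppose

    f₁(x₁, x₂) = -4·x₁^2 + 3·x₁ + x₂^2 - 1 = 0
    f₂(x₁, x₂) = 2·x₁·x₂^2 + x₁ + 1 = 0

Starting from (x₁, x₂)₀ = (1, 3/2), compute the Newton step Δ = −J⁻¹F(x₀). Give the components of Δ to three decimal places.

At (1, 3/2): F = (0.250, 6.500).
Jacobian J = [[-8·x₁ + 3, 2·x₂], [2·x₂^2 + 1, 4·x₁·x₂]].
At the point, J = [[-5.000, 3.000], [5.500, 6.000]] (det J = -46.500).
Solving J·Δ = −F gives Δ = (-0.387, -0.728).

(-0.387, -0.728)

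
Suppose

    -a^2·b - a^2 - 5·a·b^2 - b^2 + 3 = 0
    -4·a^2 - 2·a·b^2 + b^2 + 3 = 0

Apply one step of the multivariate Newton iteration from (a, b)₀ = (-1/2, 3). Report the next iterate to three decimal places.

At (-1/2, 3): F = (15.500, 20.000).
Jacobian J = [[-2·a·b - 2·a - 5·b^2, -a^2 - 10·a·b - 2·b], [-8·a - 2·b^2, -4·a·b + 2·b]].
At the point, J = [[-41.000, 8.750], [-14.000, 12.000]] (det J = -369.500).
Solving J·Δ = −F gives Δ = (0.030, -1.632).
Then the next iterate is (a, b)₁ = (-0.470, 1.368).

(-0.470, 1.368)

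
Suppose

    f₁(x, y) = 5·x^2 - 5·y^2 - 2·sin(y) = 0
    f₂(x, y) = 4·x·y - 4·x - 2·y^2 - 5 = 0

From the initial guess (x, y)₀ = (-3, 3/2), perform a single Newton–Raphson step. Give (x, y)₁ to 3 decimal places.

At (-3, 3/2): F = (31.75501, -15.500).
Jacobian J = [[10·x, -10·y - 2·cos(y)], [4·y - 4, 4·x - 4·y]].
At the point, J = [[-30.000, -15.14147], [2.000, -18.000]] (det J = 570.28295).
Solving J·Δ = −F gives Δ = (1.414, -0.704).
Then the next iterate is (x, y)₁ = (-1.586, 0.796).

(-1.586, 0.796)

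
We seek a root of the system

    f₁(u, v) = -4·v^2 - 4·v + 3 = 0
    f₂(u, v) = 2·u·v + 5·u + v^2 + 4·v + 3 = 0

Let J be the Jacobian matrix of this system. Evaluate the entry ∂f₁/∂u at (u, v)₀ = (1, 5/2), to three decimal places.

0.000

∂f₁/∂u = 0.
At (1, 5/2) this is 0.000.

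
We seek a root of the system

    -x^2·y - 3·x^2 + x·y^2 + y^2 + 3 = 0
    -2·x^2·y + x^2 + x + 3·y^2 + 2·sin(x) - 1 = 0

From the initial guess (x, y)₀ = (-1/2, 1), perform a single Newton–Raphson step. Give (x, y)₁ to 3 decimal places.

At (-1/2, 1): F = (2.500, 0.29115).
Jacobian J = [[-2·x·y - 6·x + y^2, -x^2 + 2·x·y + 2·y], [-4·x·y + 2·x + 2·cos(x) + 1, -2·x^2 + 6·y]].
At the point, J = [[5.000, 0.750], [3.75517, 5.500]] (det J = 24.68363).
Solving J·Δ = −F gives Δ = (-0.548, 0.321).
Then the next iterate is (x, y)₁ = (-1.048, 1.321).

(-1.048, 1.321)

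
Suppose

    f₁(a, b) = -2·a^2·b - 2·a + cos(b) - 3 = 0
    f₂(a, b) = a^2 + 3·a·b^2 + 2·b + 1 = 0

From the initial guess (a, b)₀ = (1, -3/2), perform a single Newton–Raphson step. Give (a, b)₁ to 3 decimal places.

(2.002, 0.574)

At (1, -3/2): F = (-1.92926, 5.750).
Jacobian J = [[-4·a·b - 2, -2·a^2 - sin(b)], [2·a + 3·b^2, 6·a·b + 2]].
At the point, J = [[4.000, -1.00251], [8.750, -7.000]] (det J = -19.22808).
Solving J·Δ = −F gives Δ = (1.002, 2.074).
Then the next iterate is (a, b)₁ = (2.002, 0.574).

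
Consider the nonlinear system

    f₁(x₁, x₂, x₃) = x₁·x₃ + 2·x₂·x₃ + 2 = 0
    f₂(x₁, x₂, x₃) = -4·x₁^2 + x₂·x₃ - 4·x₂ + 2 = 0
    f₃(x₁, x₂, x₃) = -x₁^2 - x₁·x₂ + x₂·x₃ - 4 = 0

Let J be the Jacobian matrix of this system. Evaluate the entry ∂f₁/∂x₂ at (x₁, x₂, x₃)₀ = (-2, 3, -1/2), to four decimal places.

-1.0000

∂f₁/∂x₂ = 2·x₃.
At (-2, 3, -1/2) this is -1.0000.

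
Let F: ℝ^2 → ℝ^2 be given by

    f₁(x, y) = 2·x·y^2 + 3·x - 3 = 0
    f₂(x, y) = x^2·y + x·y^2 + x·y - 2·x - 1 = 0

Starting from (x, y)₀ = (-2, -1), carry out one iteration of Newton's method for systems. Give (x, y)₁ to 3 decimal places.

(3.000, -2.500)

At (-2, -1): F = (-13.000, -1.000).
Jacobian J = [[2·y^2 + 3, 4·x·y], [2·x·y + y^2 + y - 2, x^2 + 2·x·y + x]].
At the point, J = [[5.000, 8.000], [2.000, 6.000]] (det J = 14.000).
Solving J·Δ = −F gives Δ = (5.000, -1.500).
Then the next iterate is (x, y)₁ = (3.000, -2.500).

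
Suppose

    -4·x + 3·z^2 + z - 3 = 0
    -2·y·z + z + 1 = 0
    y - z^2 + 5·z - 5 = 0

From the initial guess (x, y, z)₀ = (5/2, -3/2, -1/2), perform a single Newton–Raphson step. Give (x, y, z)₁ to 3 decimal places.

(-2.750, -17.000, 3.625)

At (5/2, -3/2, -1/2): F = (-12.750, -1.000, -9.250).
Jacobian J = [[-4, 0, 6·z + 1], [0, -2·z, -2·y + 1], [0, 1, -2·z + 5]].
At the point, J = [[-4.000, 0.000, -2.000], [0.000, 1.000, 4.000], [0.000, 1.000, 6.000]] (det J = -8.000).
Solving J·Δ = −F gives Δ = (-5.250, -15.500, 4.125).
Then the next iterate is (x, y, z)₁ = (-2.750, -17.000, 3.625).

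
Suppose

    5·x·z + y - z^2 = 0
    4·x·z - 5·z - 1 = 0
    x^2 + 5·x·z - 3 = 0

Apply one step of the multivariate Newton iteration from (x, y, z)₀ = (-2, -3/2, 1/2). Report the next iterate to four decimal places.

At (-2, -3/2, 1/2): F = (-6.7500, -7.5000, -4.0000).
Jacobian J = [[5·z, 1, 5·x - 2·z], [4·z, 0, 4·x - 5], [2·x + 5·z, 0, 5·x]].
At the point, J = [[2.5000, 1.0000, -11.0000], [2.0000, 0.0000, -13.0000], [-1.5000, 0.0000, -10.0000]] (det J = 39.5000).
Solving J·Δ = −F gives Δ = (0.5823, -0.0665, -0.4873).
Then the next iterate is (x, y, z)₁ = (-1.4177, -1.5665, 0.0127).

(-1.4177, -1.5665, 0.0127)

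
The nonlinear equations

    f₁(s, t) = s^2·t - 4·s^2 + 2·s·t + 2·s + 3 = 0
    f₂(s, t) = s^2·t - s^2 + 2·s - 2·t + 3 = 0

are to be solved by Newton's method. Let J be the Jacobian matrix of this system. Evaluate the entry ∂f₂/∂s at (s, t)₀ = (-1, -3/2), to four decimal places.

∂f₂/∂s = 2·s·t - 2·s + 2.
At (-1, -3/2) this is 7.0000.

7.0000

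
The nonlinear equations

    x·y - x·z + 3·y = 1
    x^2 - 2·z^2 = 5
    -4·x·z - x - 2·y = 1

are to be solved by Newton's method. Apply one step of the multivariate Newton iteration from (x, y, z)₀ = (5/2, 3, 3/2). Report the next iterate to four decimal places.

(1.5789, 0.5197, 0.1908)

At (5/2, 3, 3/2): F = (11.7500, -3.2500, -24.5000).
Jacobian J = [[y - z, x + 3, -x], [2·x, 0, -4·z], [-4·z - 1, -2, -4·x]].
At the point, J = [[1.5000, 5.5000, -2.5000], [5.0000, 0.0000, -6.0000], [-7.0000, -2.0000, -10.0000]] (det J = 513.0000).
Solving J·Δ = −F gives Δ = (-0.9211, -2.4803, -1.3092).
Then the next iterate is (x, y, z)₁ = (1.5789, 0.5197, 0.1908).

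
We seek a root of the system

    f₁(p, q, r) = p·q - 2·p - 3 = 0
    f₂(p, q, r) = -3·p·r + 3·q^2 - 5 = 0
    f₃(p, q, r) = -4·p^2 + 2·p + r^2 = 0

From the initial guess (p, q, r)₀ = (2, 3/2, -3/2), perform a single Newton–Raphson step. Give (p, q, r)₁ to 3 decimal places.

(0.612, 3.153, 1.730)

At (2, 3/2, -3/2): F = (-4.000, 10.750, -9.750).
Jacobian J = [[q - 2, p, 0], [-3·r, 6·q, -3·p], [-8·p + 2, 0, 2·r]].
At the point, J = [[-0.500, 2.000, 0.000], [4.500, 9.000, -6.000], [-14.000, 0.000, -3.000]] (det J = 208.500).
Solving J·Δ = −F gives Δ = (-1.388, 1.653, 3.230).
Then the next iterate is (p, q, r)₁ = (0.612, 3.153, 1.730).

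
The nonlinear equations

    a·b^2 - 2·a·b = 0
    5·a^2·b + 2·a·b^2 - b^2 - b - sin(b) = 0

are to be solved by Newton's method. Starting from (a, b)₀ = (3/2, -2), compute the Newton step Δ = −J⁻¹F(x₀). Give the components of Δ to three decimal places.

(-0.409, 0.969)

At (3/2, -2): F = (12.000, -11.59070).
Jacobian J = [[b^2 - 2·b, 2·a·b - 2·a], [10·a·b + 2·b^2, 5·a^2 + 4·a·b - 2·b - cos(b) - 1]].
At the point, J = [[8.000, -9.000], [-22.000, 2.66615]] (det J = -176.67083).
Solving J·Δ = −F gives Δ = (-0.409, 0.969).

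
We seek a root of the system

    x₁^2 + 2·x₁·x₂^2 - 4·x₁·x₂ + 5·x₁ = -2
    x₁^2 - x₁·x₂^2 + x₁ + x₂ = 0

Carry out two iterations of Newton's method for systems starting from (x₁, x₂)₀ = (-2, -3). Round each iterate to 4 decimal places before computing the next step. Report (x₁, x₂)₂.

(-2.7968, 2.0186)

At (-2, -3): F = (-64.0000, 17.0000).
Jacobian J = [[2·x₁ + 2·x₂^2 - 4·x₂ + 5, 4·x₁·x₂ - 4·x₁], [2·x₁ - x₂^2 + 1, -2·x₁·x₂ + 1]].
At the point, J = [[31.0000, 32.0000], [-12.0000, -11.0000]] (det J = 43.0000).
Solving J·Δ = −F gives Δ = (-3.7209, 5.6047).
Then the next iterate is (x₁, x₂)₁ = (-5.7209, 2.6047).
Round to (-5.7209, 2.6047) and repeat: F = (-11.897349, 68.425726), J = [[-3.291676, -36.721313], [-17.226262, 30.802456]].
Δ = (2.9241, -0.5861), so (x₁, x₂)₂ = (-2.7968, 2.0186).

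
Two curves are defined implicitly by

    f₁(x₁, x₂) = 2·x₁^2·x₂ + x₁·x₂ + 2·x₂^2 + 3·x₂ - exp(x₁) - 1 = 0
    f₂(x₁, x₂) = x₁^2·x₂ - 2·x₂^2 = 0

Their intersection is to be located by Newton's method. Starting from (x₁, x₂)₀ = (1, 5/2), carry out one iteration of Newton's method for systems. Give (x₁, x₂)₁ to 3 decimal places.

At (1, 5/2): F = (23.78172, -10.000).
Jacobian J = [[4·x₁·x₂ + x₂ - exp(x₁), 2·x₁^2 + x₁ + 4·x₂ + 3], [2·x₁·x₂, x₁^2 - 4·x₂]].
At the point, J = [[9.78172, 16.000], [5.000, -9.000]] (det J = -168.03546).
Solving J·Δ = −F gives Δ = (-0.322, -1.290).
Then the next iterate is (x₁, x₂)₁ = (0.678, 1.210).

(0.678, 1.210)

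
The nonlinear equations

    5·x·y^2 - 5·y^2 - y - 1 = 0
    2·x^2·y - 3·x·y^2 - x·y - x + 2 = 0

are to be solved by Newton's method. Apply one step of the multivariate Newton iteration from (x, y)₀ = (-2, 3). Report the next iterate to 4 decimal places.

(-1.4501, 1.7445)

At (-2, 3): F = (-139.0000, 88.0000).
Jacobian J = [[5·y^2, 10·x·y - 10·y - 1], [4·x·y - 3·y^2 - y - 1, 2·x^2 - 6·x·y - x]].
At the point, J = [[45.0000, -91.0000], [-55.0000, 46.0000]] (det J = -2935.0000).
Solving J·Δ = −F gives Δ = (0.5499, -1.2555).
Then the next iterate is (x, y)₁ = (-1.4501, 1.7445).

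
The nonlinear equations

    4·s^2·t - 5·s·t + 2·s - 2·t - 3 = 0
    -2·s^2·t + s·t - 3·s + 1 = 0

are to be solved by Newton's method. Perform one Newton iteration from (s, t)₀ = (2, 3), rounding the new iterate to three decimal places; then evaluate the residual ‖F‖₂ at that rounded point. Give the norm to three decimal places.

At (2, 3): F = (13.000, -23.000).
Jacobian J = [[8·s·t - 5·t + 2, 4·s^2 - 5·s - 2], [-4·s·t + t - 3, -2·s^2 + s]].
At the point, J = [[35.000, 4.000], [-24.000, -6.000]] (det J = -114.000).
Solving J·Δ = −F gives Δ = (0.123, -4.325).
Then the next iterate is (s, t)₁ = (2.123, -1.325).
Re-evaluating at (2.123, -1.325): F = (-5.92691, 3.76192), so ‖F‖₂ = 7.020.

7.020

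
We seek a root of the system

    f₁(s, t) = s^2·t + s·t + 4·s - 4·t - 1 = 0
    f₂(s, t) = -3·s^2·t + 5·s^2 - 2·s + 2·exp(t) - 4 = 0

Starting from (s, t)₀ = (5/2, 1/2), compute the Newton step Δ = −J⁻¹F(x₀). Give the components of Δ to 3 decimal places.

At (5/2, 1/2): F = (11.375, 16.17244).
Jacobian J = [[2·s·t + t + 4, s^2 + s - 4], [-6·s·t + 10·s - 2, -3·s^2 + 2·exp(t)]].
At the point, J = [[7.000, 4.750], [15.500, -15.45256]] (det J = -181.79290).
Solving J·Δ = −F gives Δ = (-1.389, -0.347).

(-1.389, -0.347)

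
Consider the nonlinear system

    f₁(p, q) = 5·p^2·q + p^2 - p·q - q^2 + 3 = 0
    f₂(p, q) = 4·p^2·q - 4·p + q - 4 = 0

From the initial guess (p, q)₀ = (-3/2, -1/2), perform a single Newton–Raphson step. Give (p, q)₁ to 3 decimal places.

(-2.722, 0.044)

At (-3/2, -1/2): F = (-1.375, -3.000).
Jacobian J = [[10·p·q + 2·p - q, 5·p^2 - p - 2·q], [8·p·q - 4, 4·p^2 + 1]].
At the point, J = [[5.000, 13.750], [2.000, 10.000]] (det J = 22.500).
Solving J·Δ = −F gives Δ = (-1.222, 0.544).
Then the next iterate is (p, q)₁ = (-2.722, 0.044).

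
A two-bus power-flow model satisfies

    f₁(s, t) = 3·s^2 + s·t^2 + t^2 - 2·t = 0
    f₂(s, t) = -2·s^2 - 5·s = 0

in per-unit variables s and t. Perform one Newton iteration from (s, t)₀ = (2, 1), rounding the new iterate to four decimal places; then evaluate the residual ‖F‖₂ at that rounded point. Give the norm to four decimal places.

At (2, 1): F = (13.0000, -18.0000).
Jacobian J = [[6·s + t^2, 2·s·t + 2·t - 2], [-4·s - 5, 0]].
At the point, J = [[13.0000, 4.0000], [-13.0000, 0.0000]] (det J = 52.0000).
Solving J·Δ = −F gives Δ = (-1.3846, 1.2500).
Then the next iterate is (s, t)₁ = (0.6154, 2.2500).
Re-evaluating at (0.6154, 2.2500): F = (4.814114, -3.834434), so ‖F‖₂ = 6.1546.

6.1546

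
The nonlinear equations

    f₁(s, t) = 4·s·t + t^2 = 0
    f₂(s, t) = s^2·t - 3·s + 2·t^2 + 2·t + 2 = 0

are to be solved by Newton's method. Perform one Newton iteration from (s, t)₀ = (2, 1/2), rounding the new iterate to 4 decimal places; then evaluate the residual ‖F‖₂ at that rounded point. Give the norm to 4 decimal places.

1.8973

At (2, 1/2): F = (4.2500, -0.5000).
Jacobian J = [[4·t, 4·s + 2·t], [2·s·t - 3, s^2 + 4·t + 2]].
At the point, J = [[2.0000, 9.0000], [-1.0000, 8.0000]] (det J = 25.0000).
Solving J·Δ = −F gives Δ = (-1.5400, -0.1300).
Then the next iterate is (s, t)₁ = (0.4600, 0.3700).
Re-evaluating at (0.4600, 0.3700): F = (0.8177, 1.712092), so ‖F‖₂ = 1.8973.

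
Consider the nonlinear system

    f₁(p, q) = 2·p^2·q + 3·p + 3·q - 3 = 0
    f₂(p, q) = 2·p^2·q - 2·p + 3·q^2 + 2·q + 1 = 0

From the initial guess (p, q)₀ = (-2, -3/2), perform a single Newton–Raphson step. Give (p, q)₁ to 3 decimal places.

At (-2, -3/2): F = (-25.500, -3.250).
Jacobian J = [[4·p·q + 3, 2·p^2 + 3], [4·p·q - 2, 2·p^2 + 6·q + 2]].
At the point, J = [[15.000, 11.000], [10.000, 1.000]] (det J = -95.000).
Solving J·Δ = −F gives Δ = (0.108, 2.171).
Then the next iterate is (p, q)₁ = (-1.892, 0.671).

(-1.892, 0.671)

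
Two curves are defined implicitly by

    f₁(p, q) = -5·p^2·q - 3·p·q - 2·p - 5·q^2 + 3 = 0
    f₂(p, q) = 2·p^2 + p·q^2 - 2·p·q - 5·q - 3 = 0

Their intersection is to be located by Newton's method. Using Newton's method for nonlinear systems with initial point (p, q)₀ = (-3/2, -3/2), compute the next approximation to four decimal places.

At (-3/2, -3/2): F = (4.8750, 1.1250).
Jacobian J = [[-10·p·q - 3·q - 2, -5·p^2 - 3·p - 10·q], [4·p + q^2 - 2·q, 2·p·q - 2·p - 5]].
At the point, J = [[-20.0000, 8.2500], [-0.7500, 2.5000]] (det J = -43.8125).
Solving J·Δ = −F gives Δ = (0.0663, -0.4301).
Then the next iterate is (p, q)₁ = (-1.4337, -1.9301).

(-1.4337, -1.9301)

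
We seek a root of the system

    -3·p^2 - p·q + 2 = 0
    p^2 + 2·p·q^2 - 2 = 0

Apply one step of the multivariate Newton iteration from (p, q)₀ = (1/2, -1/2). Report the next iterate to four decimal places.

(1.1923, -0.9615)

At (1/2, -1/2): F = (1.5000, -1.5000).
Jacobian J = [[-6·p - q, -p], [2·p + 2·q^2, 4·p·q]].
At the point, J = [[-2.5000, -0.5000], [1.5000, -1.0000]] (det J = 3.2500).
Solving J·Δ = −F gives Δ = (0.6923, -0.4615).
Then the next iterate is (p, q)₁ = (1.1923, -0.9615).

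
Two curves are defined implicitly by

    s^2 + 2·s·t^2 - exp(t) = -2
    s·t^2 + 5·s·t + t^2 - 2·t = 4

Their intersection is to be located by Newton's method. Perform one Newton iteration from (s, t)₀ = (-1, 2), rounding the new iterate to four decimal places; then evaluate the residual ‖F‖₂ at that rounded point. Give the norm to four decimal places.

4.3850

At (-1, 2): F = (-12.389056, -18.0000).
Jacobian J = [[2·s + 2·t^2, 4·s·t - exp(t)], [t^2 + 5·t, 2·s·t + 5·s + 2·t - 2]].
At the point, J = [[6.0000, -15.389056], [14.0000, -7.0000]] (det J = 173.446785).
Solving J·Δ = −F gives Δ = (1.0970, -0.3773).
Then the next iterate is (s, t)₁ = (0.0970, 1.6227).
Re-evaluating at (0.0970, 1.6227): F = (-2.546511, -3.569819), so ‖F‖₂ = 4.3850.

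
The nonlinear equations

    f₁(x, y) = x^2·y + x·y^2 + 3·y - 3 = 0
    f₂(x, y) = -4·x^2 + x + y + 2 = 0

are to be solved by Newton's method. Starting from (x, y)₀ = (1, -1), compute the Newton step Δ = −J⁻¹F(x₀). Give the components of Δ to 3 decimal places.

(0.154, 3.077)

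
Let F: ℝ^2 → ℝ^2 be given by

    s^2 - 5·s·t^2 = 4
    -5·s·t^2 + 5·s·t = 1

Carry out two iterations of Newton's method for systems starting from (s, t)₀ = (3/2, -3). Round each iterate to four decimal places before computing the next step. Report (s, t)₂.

(0.5906, -0.8516)

At (3/2, -3): F = (-69.2500, -91.0000).
Jacobian J = [[2·s - 5·t^2, -10·s·t], [-5·t^2 + 5·t, -10·s·t + 5·s]].
At the point, J = [[-42.0000, 45.0000], [-60.0000, 52.5000]] (det J = 495.0000).
Solving J·Δ = −F gives Δ = (-0.9280, 0.6727).
Then the next iterate is (s, t)₁ = (0.5720, -2.3273).
Round to (0.5720, -2.3273) and repeat: F = (-19.163506, -23.146768), J = [[-25.937626, 13.312156], [-38.718126, 16.172156]].
Δ = (0.0186, 1.4757), so (s, t)₂ = (0.5906, -0.8516).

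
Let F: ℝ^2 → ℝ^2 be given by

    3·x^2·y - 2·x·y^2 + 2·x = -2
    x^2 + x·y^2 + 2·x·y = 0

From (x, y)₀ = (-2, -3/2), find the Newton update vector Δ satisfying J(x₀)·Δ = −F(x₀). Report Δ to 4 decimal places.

(0.7097, -1.0645)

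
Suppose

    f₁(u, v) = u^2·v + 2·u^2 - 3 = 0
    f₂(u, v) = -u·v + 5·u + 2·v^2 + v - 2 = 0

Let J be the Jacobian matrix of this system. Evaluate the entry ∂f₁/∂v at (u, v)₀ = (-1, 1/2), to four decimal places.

∂f₁/∂v = u^2.
At (-1, 1/2) this is 1.0000.

1.0000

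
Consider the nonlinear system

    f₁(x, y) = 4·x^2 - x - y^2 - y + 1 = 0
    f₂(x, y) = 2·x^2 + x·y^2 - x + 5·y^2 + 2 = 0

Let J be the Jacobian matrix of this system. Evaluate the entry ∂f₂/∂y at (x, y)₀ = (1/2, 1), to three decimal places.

∂f₂/∂y = 2·x·y + 10·y.
At (1/2, 1) this is 11.000.

11.000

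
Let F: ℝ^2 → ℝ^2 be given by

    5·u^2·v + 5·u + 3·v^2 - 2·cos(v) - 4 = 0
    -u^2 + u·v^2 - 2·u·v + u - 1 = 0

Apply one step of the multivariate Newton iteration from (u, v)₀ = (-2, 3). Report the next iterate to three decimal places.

At (-2, 3): F = (74.97998, -13.000).
Jacobian J = [[10·u·v + 5, 5·u^2 + 6·v + 2·sin(v)], [-2·u + v^2 - 2·v + 1, 2·u·v - 2·u]].
At the point, J = [[-55.000, 38.28224], [8.000, -8.000]] (det J = 133.74208).
Solving J·Δ = −F gives Δ = (0.764, -0.861).
Then the next iterate is (u, v)₁ = (-1.236, 2.139).

(-1.236, 2.139)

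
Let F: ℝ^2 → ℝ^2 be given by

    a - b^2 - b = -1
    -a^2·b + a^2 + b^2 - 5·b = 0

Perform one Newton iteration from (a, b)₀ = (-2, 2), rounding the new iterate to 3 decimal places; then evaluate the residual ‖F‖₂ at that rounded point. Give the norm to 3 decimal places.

At (-2, 2): F = (-7.000, -10.000).
Jacobian J = [[1, -2·b - 1], [-2·a·b + 2·a, -a^2 + 2·b - 5]].
At the point, J = [[1.000, -5.000], [4.000, -5.000]] (det J = 15.000).
Solving J·Δ = −F gives Δ = (1.000, -1.200).
Then the next iterate is (a, b)₁ = (-1.000, 0.800).
Re-evaluating at (-1.000, 0.800): F = (-1.440, -3.160), so ‖F‖₂ = 3.473.

3.473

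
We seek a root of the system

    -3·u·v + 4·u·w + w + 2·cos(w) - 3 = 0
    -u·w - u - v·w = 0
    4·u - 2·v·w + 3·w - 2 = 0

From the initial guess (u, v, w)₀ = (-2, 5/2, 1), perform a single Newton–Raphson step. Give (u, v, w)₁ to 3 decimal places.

(-0.253, 1.020, -0.027)

At (-2, 5/2, 1): F = (6.08060, 1.500, -12.000).
Jacobian J = [[-3·v + 4·w, -3·u, 4·u - 2·sin(w) + 1], [-w - 1, -w, -u - v], [4, -2·w, -2·v + 3]].
At the point, J = [[-3.500, 6.000, -8.68294], [-2.000, -1.000, -0.500], [4.000, -2.000, -2.000]] (det J = -108.96354).
Solving J·Δ = −F gives Δ = (1.747, -1.480, -1.027).
Then the next iterate is (u, v, w)₁ = (-0.253, 1.020, -0.027).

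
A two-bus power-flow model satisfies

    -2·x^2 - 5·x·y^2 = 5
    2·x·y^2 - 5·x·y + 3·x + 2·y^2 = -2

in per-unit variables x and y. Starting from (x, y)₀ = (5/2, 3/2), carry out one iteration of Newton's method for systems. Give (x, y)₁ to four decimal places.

At (5/2, 3/2): F = (-45.6250, 6.5000).
Jacobian J = [[-4·x - 5·y^2, -10·x·y], [2·y^2 - 5·y + 3, 4·x·y - 5·x + 4·y]].
At the point, J = [[-21.2500, -37.5000], [0.0000, 8.5000]] (det J = -180.6250).
Solving J·Δ = −F gives Δ = (-0.7976, -0.7647).
Then the next iterate is (x, y)₁ = (1.7024, 0.7353).

(1.7024, 0.7353)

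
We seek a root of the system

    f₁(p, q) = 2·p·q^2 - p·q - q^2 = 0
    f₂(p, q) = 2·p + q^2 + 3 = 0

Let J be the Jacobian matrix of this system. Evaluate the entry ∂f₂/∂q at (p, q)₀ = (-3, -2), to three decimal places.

-4.000

∂f₂/∂q = 2·q.
At (-3, -2) this is -4.000.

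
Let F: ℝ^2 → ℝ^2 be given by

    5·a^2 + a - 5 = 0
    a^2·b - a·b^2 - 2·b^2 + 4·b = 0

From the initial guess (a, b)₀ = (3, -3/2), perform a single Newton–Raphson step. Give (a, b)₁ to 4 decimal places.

At (3, -3/2): F = (43.0000, -30.7500).
Jacobian J = [[10·a + 1, 0], [2·a·b - b^2, a^2 - 2·a·b - 4·b + 4]].
At the point, J = [[31.0000, 0.0000], [-11.2500, 28.0000]] (det J = 868.0000).
Solving J·Δ = −F gives Δ = (-1.3871, 0.5409).
Then the next iterate is (a, b)₁ = (1.6129, -0.9591).

(1.6129, -0.9591)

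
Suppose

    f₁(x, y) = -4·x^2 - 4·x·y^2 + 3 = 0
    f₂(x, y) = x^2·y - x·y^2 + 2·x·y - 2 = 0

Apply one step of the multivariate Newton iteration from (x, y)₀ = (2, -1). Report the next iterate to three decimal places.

(1.531, -0.273)

At (2, -1): F = (-21.000, -12.000).
Jacobian J = [[-8·x - 4·y^2, -8·x·y], [2·x·y - y^2 + 2·y, x^2 - 2·x·y + 2·x]].
At the point, J = [[-20.000, 16.000], [-7.000, 12.000]] (det J = -128.000).
Solving J·Δ = −F gives Δ = (-0.469, 0.727).
Then the next iterate is (x, y)₁ = (1.531, -0.273).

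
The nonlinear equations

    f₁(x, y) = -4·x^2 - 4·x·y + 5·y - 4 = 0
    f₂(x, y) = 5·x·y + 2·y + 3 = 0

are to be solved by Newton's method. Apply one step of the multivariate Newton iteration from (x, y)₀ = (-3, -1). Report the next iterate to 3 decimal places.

At (-3, -1): F = (-57.000, 16.000).
Jacobian J = [[-8·x - 4·y, -4·x + 5], [5·y, 5·x + 2]].
At the point, J = [[28.000, 17.000], [-5.000, -13.000]] (det J = -279.000).
Solving J·Δ = −F gives Δ = (1.681, 0.584).
Then the next iterate is (x, y)₁ = (-1.319, -0.416).

(-1.319, -0.416)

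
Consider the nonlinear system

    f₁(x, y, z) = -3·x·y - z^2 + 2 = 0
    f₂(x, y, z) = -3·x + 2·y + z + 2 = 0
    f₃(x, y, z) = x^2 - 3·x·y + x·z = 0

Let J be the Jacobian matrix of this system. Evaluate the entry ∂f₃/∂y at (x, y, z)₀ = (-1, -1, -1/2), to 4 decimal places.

3.0000

∂f₃/∂y = -3·x.
At (-1, -1, -1/2) this is 3.0000.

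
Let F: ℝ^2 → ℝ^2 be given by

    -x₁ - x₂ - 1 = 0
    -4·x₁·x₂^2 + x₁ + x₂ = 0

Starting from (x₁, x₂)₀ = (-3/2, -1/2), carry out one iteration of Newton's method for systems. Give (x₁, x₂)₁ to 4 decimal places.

(-0.4000, -0.6000)

At (-3/2, -1/2): F = (1.0000, -0.5000).
Jacobian J = [[-1, -1], [-4·x₂^2 + 1, -8·x₁·x₂ + 1]].
At the point, J = [[-1.0000, -1.0000], [0.0000, -5.0000]] (det J = 5.0000).
Solving J·Δ = −F gives Δ = (1.1000, -0.1000).
Then the next iterate is (x₁, x₂)₁ = (-0.4000, -0.6000).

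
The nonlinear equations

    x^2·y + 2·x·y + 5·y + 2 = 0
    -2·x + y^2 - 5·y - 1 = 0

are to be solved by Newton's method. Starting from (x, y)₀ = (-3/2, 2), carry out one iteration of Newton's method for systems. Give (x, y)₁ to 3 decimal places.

At (-3/2, 2): F = (10.500, -4.000).
Jacobian J = [[2·x·y + 2·y, x^2 + 2·x + 5], [-2, 2·y - 5]].
At the point, J = [[-2.000, 4.250], [-2.000, -1.000]] (det J = 10.500).
Solving J·Δ = −F gives Δ = (-0.619, -2.762).
Then the next iterate is (x, y)₁ = (-2.119, -0.762).

(-2.119, -0.762)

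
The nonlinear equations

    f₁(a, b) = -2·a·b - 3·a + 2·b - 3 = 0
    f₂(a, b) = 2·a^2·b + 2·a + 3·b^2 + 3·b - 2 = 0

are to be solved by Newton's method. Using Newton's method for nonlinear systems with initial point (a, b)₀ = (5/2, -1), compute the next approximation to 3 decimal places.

At (5/2, -1): F = (-7.500, -9.500).
Jacobian J = [[-2·b - 3, -2·a + 2], [4·a·b + 2, 2·a^2 + 6·b + 3]].
At the point, J = [[-1.000, -3.000], [-8.000, 9.500]] (det J = -33.500).
Solving J·Δ = −F gives Δ = (-2.978, -1.507).
Then the next iterate is (a, b)₁ = (-0.478, -2.507).

(-0.478, -2.507)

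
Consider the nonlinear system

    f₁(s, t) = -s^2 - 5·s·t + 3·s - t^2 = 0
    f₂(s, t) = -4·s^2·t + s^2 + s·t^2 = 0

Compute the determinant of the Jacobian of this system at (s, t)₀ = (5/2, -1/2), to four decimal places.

161.6250

J = [[-2·s - 5·t + 3, -5·s - 2·t], [-8·s·t + 2·s + t^2, -4·s^2 + 2·s·t]].
At the point, J = [[0.5000, -11.5000], [15.2500, -27.5000]].
det J = 161.6250.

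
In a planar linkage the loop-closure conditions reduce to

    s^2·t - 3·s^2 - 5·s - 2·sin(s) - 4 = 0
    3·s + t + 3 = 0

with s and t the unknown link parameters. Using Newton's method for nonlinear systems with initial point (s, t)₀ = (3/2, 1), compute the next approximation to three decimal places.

At (3/2, 1): F = (-17.99499, 8.500).
Jacobian J = [[2·s·t - 6·s - 2·cos(s) - 5, s^2], [3, 1]].
At the point, J = [[-11.14147, 2.250], [3.000, 1.000]] (det J = -17.89147).
Solving J·Δ = −F gives Δ = (-2.075, -2.276).
Then the next iterate is (s, t)₁ = (-0.575, -1.276).

(-0.575, -1.276)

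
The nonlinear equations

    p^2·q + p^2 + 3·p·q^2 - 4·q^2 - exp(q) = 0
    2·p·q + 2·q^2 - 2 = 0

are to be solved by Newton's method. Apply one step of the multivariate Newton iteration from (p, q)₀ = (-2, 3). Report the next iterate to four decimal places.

(-1.1766, 1.8825)

At (-2, 3): F = (-94.085537, 4.0000).
Jacobian J = [[2·p·q + 2·p + 3·q^2, p^2 + 6·p·q - 8·q - exp(q)], [2·q, 2·p + 4·q]].
At the point, J = [[11.0000, -76.085537], [6.0000, 8.0000]] (det J = 544.513222).
Solving J·Δ = −F gives Δ = (0.8234, -1.1175).
Then the next iterate is (p, q)₁ = (-1.1766, 1.8825).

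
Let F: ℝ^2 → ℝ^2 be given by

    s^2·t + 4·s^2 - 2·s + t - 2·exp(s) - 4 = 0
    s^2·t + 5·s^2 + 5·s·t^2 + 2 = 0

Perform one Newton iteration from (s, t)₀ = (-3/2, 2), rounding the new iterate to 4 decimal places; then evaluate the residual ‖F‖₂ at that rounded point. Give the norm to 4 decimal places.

4.3695

At (-3/2, 2): F = (14.053740, -12.2500).
Jacobian J = [[2·s·t + 8·s - 2·exp(s) - 2, s^2 + 1], [2·s·t + 10·s + 5·t^2, s^2 + 10·s·t]].
At the point, J = [[-20.446260, 3.2500], [-1.0000, -27.7500]] (det J = 570.633724).
Solving J·Δ = −F gives Δ = (0.6137, -0.4636).
Then the next iterate is (s, t)₁ = (-0.8863, 1.5364).
Re-evaluating at (-0.8863, 1.5364): F = (2.833640, -3.326143), so ‖F‖₂ = 4.3695.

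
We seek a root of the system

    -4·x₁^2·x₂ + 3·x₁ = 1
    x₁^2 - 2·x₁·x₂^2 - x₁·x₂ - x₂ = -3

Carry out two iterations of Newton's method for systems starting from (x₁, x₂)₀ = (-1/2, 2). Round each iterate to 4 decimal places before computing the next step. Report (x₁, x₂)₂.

At (-1/2, 2): F = (-4.5000, 6.2500).
Jacobian J = [[-8·x₁·x₂ + 3, -4·x₁^2], [2·x₁ - 2·x₂^2 - x₂, -4·x₁·x₂ - x₁ - 1]].
At the point, J = [[11.0000, -1.0000], [-11.0000, 3.5000]] (det J = 27.5000).
Solving J·Δ = −F gives Δ = (0.3455, -0.7000).
Then the next iterate is (x₁, x₂)₁ = (-0.1545, 1.3000).
Round to (-0.1545, 1.3000) and repeat: F = (-1.587625, 2.446930), J = [[4.6068, -0.095481], [-4.9890, -0.0421]].
Δ = (0.4483, 5.0005), so (x₁, x₂)₂ = (0.2938, 6.3005).

(0.2938, 6.3005)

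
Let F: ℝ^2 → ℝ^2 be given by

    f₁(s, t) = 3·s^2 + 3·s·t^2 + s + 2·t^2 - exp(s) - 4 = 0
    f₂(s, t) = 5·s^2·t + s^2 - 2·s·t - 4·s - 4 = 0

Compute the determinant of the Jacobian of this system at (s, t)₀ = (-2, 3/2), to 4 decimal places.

-597.2480

J = [[6·s + 3·t^2 - exp(s) + 1, 6·s·t + 4·t], [10·s·t + 2·s - 2·t - 4, 5·s^2 - 2·s]].
At the point, J = [[-4.385335, -12.0000], [-41.0000, 24.0000]].
det J = -597.2480.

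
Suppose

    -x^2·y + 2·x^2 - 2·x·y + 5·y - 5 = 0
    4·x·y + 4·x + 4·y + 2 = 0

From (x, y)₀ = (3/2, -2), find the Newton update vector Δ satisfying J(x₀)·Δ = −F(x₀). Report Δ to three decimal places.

At (3/2, -2): F = (0.000, -12.000).
Jacobian J = [[-2·x·y + 4·x - 2·y, -x^2 - 2·x + 5], [4·y + 4, 4·x + 4]].
At the point, J = [[16.000, -0.250], [-4.000, 10.000]] (det J = 159.000).
Solving J·Δ = −F gives Δ = (0.019, 1.208).

(0.019, 1.208)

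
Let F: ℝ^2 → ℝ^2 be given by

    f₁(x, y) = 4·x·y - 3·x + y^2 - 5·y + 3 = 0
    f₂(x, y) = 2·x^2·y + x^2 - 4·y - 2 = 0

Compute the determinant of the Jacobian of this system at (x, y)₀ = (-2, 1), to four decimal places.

-128.0000

J = [[4·y - 3, 4·x + 2·y - 5], [4·x·y + 2·x, 2·x^2 - 4]].
At the point, J = [[1.0000, -11.0000], [-12.0000, 4.0000]].
det J = -128.0000.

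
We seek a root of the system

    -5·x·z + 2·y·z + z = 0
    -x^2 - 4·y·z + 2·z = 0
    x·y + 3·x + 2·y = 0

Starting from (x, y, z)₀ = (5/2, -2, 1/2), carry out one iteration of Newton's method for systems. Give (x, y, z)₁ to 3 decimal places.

At (5/2, -2, 1/2): F = (-7.750, -1.250, -1.500).
Jacobian J = [[-5·z, 2·z, -5·x + 2·y + 1], [-2·x, -4·z, -4·y + 2], [y + 3, x + 2, 0]].
At the point, J = [[-2.500, 1.000, -15.500], [-5.000, -2.000, 10.000], [1.000, 4.500, 0.000]] (det J = 440.250).
Solving J·Δ = −F gives Δ = (-1.062, 0.569, -0.292).
Then the next iterate is (x, y, z)₁ = (1.438, -1.431, 0.208).

(1.438, -1.431, 0.208)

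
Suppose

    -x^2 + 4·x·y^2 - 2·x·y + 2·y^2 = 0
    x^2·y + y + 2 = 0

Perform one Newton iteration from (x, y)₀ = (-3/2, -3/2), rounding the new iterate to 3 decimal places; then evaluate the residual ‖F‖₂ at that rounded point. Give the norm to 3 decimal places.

4.255

At (-3/2, -3/2): F = (-15.750, -2.875).
Jacobian J = [[-2·x + 4·y^2 - 2·y, 8·x·y - 2·x + 4·y], [2·x·y, x^2 + 1]].
At the point, J = [[15.000, 15.000], [4.500, 3.250]] (det J = -18.750).
Solving J·Δ = −F gives Δ = (-0.430, 1.480).
Then the next iterate is (x, y)₁ = (-1.930, -0.020).
Re-evaluating at (-1.930, -0.020): F = (-3.80439, 1.90550), so ‖F‖₂ = 4.255.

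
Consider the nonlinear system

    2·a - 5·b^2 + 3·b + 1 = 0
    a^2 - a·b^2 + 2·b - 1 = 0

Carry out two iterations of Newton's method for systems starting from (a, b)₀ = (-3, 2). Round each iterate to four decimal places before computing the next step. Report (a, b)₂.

At (-3, 2): F = (-19.0000, 24.0000).
Jacobian J = [[2, -10·b + 3], [2·a - b^2, -2·a·b + 2]].
At the point, J = [[2.0000, -17.0000], [-10.0000, 14.0000]] (det J = -142.0000).
Solving J·Δ = −F gives Δ = (1.0000, -1.0000).
Then the next iterate is (a, b)₁ = (-2.0000, 1.0000).
Round to (-2.0000, 1.0000) and repeat: F = (-5.0000, 7.0000), J = [[2.0000, -7.0000], [-5.0000, 6.0000]].
Δ = (0.8261, -0.4783), so (a, b)₂ = (-1.1739, 0.5217).

(-1.1739, 0.5217)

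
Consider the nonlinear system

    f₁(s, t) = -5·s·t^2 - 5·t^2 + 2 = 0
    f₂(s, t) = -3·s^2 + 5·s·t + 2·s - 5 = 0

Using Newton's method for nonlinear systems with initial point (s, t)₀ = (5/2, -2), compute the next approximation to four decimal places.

(0.8732, -1.4934)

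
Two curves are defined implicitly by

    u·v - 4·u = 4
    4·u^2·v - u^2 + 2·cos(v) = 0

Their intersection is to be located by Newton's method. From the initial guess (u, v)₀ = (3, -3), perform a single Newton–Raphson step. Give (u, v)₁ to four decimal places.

(-24.5393, -58.9250)

At (3, -3): F = (-25.0000, -118.979985).
Jacobian J = [[v - 4, u], [8·u·v - 2·u, 4·u^2 - 2·sin(v)]].
At the point, J = [[-7.0000, 3.0000], [-78.0000, 36.282240]] (det J = -19.975680).
Solving J·Δ = −F gives Δ = (-27.5393, -55.9250).
Then the next iterate is (u, v)₁ = (-24.5393, -58.9250).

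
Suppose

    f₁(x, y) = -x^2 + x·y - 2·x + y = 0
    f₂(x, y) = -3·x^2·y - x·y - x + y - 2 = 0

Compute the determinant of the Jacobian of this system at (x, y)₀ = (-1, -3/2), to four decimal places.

J = [[-2·x + y - 2, x + 1], [-6·x·y - y - 1, -3·x^2 - x + 1]].
At the point, J = [[-1.5000, 0.0000], [-8.5000, -1.0000]].
det J = 1.5000.

1.5000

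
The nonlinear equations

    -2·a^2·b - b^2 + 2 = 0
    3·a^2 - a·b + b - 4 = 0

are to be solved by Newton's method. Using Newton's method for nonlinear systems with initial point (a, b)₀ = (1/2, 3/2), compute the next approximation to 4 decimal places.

(2.9667, -0.9000)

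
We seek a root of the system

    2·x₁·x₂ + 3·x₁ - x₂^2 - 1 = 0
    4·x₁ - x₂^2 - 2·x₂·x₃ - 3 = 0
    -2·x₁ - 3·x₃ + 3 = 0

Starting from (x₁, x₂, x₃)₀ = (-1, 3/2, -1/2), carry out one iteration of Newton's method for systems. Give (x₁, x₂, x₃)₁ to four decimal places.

(1.9306, 3.1667, -0.2870)

At (-1, 3/2, -1/2): F = (-9.2500, -7.7500, 6.5000).
Jacobian J = [[2·x₂ + 3, 2·x₁ - 2·x₂, 0], [4, -2·x₂ - 2·x₃, -2·x₂], [-2, 0, -3]].
At the point, J = [[6.0000, -5.0000, 0.0000], [4.0000, -2.0000, -3.0000], [-2.0000, 0.0000, -3.0000]] (det J = -54.0000).
Solving J·Δ = −F gives Δ = (2.9306, 1.6667, 0.2130).
Then the next iterate is (x₁, x₂, x₃)₁ = (1.9306, 3.1667, -0.2870).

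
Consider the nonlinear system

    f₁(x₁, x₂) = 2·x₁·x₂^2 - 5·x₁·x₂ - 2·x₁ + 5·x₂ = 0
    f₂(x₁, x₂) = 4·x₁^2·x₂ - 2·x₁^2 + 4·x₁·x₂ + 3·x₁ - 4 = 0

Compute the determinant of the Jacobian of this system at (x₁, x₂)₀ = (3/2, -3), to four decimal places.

J = [[2·x₂^2 - 5·x₂ - 2, 4·x₁·x₂ - 5·x₁ + 5], [8·x₁·x₂ - 4·x₁ + 4·x₂ + 3, 4·x₁^2 + 4·x₁]].
At the point, J = [[31.0000, -20.5000], [-51.0000, 15.0000]].
det J = -580.5000.

-580.5000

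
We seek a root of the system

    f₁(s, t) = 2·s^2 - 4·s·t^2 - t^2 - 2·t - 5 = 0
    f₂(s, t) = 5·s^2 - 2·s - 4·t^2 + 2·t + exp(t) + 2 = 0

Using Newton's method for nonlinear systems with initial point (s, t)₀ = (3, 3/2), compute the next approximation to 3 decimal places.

At (3, 3/2): F = (-19.250, 39.48169).
Jacobian J = [[4·s - 4·t^2, -8·s·t - 2·t - 2], [10·s - 2, -8·t + exp(t) + 2]].
At the point, J = [[3.000, -41.000], [28.000, -5.51831]] (det J = 1131.44507).
Solving J·Δ = −F gives Δ = (-1.525, -0.581).
Then the next iterate is (s, t)₁ = (1.475, 0.919).

(1.475, 0.919)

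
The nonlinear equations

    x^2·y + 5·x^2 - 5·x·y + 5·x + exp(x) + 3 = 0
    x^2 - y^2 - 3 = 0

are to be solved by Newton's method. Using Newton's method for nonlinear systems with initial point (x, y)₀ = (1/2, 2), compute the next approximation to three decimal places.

(-1.994, -0.311)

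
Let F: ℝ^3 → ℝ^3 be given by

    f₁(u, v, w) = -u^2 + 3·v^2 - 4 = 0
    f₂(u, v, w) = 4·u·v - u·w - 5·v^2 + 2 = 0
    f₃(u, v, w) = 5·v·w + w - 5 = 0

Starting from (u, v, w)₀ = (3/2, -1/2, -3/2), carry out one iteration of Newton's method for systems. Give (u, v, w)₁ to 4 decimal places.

At (3/2, -1/2, -3/2): F = (-5.5000, 0.0000, -2.7500).
Jacobian J = [[-2·u, 6·v, 0], [4·v - w, 4·u - 10·v, -u], [0, 5·w, 5·v + 1]].
At the point, J = [[-3.0000, -3.0000, 0.0000], [-0.5000, 11.0000, -1.5000], [0.0000, -7.5000, -1.5000]] (det J = 85.5000).
Solving J·Δ = −F gives Δ = (-1.6404, -0.1930, -0.8684).
Then the next iterate is (u, v, w)₁ = (-0.1404, -0.6930, -2.3684).

(-0.1404, -0.6930, -2.3684)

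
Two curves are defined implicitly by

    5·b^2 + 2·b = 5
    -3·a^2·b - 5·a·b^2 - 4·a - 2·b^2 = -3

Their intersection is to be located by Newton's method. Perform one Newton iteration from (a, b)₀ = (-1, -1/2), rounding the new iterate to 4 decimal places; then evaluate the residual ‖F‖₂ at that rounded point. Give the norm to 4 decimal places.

At (-1, -1/2): F = (-4.7500, 9.2500).
Jacobian J = [[0, 10·b + 2], [-6·a·b - 5·b^2 - 4, -3·a^2 - 10·a·b - 4·b]].
At the point, J = [[0.0000, -3.0000], [-8.2500, -6.0000]] (det J = -24.7500).
Solving J·Δ = −F gives Δ = (2.2727, -1.5833).
Then the next iterate is (a, b)₁ = (1.2727, -2.0833).
Re-evaluating at (1.2727, -2.0833): F = (12.534094, -28.266181), so ‖F‖₂ = 30.9206.

30.9206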